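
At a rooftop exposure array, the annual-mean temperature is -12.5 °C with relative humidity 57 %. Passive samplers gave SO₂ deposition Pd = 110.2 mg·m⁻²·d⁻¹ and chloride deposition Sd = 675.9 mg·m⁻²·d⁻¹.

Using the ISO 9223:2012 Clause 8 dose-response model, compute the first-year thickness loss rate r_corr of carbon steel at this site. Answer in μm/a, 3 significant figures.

carbon steel: temperature factor f = +0.150·(-22.5) = -3.3750
  sulphur-dioxide contribution → 2.184 μm/a
  chloride contribution → 23.06 μm/a
  ⇒ r_corr(carbon steel) = 25.25 μm/a

r_corr = 25.2 μm/a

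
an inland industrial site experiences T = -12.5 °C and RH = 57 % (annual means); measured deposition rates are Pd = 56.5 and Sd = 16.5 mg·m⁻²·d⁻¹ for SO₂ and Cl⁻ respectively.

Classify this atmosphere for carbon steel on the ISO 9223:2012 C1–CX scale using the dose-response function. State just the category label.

carbon steel: temperature factor f = +0.150·(-22.5) = -3.3750
  sulphur-dioxide contribution → 1.543 μm/a
  chloride contribution → 2.308 μm/a
  total first-year rate 3.851 μm/a
3.85 μm/a falls in (1.3, 25] for carbon steel → category C2

C2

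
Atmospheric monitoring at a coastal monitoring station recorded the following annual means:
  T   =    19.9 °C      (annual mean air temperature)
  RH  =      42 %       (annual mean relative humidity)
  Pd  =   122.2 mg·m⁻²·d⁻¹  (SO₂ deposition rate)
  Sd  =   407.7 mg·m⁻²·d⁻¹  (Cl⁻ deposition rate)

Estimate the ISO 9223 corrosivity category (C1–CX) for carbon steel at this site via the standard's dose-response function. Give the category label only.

C4

carbon steel: temperature factor f = -0.054·(9.9) = -0.5346
  sulphur-dioxide contribution → 29.23 μm/a
  chloride contribution → 37.55 μm/a
  ⇒ r_corr(carbon steel) = 66.79 μm/a
66.8 μm/a falls in (50, 80] for carbon steel → category C4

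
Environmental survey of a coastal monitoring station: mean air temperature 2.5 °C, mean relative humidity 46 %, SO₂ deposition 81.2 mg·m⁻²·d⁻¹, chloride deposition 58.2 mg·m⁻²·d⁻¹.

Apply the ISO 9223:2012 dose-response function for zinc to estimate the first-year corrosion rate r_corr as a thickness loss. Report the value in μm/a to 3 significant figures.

zinc: T≤10 °C ⇒ hinge +0.038·(2.5−10) = -0.2850
  sulphur-dioxide contribution → 0.5572 μm/a
  chloride contribution → 0.3171 μm/a
  total first-year rate 0.8742 μm/a

r_corr = 0.874 μm/a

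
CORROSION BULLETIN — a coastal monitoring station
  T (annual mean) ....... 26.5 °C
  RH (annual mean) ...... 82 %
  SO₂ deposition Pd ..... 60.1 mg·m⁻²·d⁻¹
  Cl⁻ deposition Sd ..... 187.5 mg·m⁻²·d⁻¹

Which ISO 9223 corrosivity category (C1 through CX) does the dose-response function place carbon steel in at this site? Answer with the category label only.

carbon steel: f(T) = -0.054·(T−10) [T>10 °C] = -0.8910
  SO₂ term: 1.77·60.1^0.52·exp(0.02·82-0.8910) = 31.5
  Cl⁻ term: 0.102·187.5^0.62·exp(0.033·82+0.04·26.5) = 113.1
  r_corr = 31.5 + 113.1 = 144.6 μm/a
ISO 9223 Table 2 (carbon steel): 80 < 145 ≤ 200 μm/a ⇒ C5

C5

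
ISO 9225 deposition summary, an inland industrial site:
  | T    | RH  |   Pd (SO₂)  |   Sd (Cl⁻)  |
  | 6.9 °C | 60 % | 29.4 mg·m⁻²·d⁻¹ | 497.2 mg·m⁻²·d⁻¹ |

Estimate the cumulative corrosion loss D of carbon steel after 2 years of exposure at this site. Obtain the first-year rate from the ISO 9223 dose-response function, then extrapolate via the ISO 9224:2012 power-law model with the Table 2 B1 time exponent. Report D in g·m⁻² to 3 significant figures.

D(2) = 757 g·m⁻²

carbon steel: T≤10 °C ⇒ hinge +0.150·(6.9−10) = -0.4650
  Pd branch = 1.77·Pd^0.52·e^(0.02·RH+f) = 21.42 μm/a
  Sd branch = 0.102·Sd^0.62·e^(0.033·RH+0.04·T) = 45.73 μm/a
  r_corr = 21.42 + 45.73 = 67.15 μm/a
Long-term exponent b (ISO 9224 Table 2, B1) = 0.523
  D(2) = 67.15 × 2^0.523 = 67.15 × 1.437 = 96.49 μm
  Mass loss = 96.49 μm × 7.85 g/cm³ = 757.4 g·m⁻²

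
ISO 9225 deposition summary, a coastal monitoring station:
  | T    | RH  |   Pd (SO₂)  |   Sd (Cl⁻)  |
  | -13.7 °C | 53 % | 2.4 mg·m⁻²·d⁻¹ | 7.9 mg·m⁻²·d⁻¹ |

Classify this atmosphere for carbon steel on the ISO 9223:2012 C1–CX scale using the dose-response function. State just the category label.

C2

carbon steel: T≤10 °C ⇒ hinge +0.150·(-13.7−10) = -3.5550
  Pd branch = 1.77·Pd^0.52·e^(0.02·RH+f) = 0.2302 μm/a
  Sd branch = 0.102·Sd^0.62·e^(0.033·RH+0.04·T) = 1.221 μm/a
  r_corr = 0.2302 + 1.221 = 1.451 μm/a
Category bounds: 1.3…25 μm/a bracket r_corr ⇒ C2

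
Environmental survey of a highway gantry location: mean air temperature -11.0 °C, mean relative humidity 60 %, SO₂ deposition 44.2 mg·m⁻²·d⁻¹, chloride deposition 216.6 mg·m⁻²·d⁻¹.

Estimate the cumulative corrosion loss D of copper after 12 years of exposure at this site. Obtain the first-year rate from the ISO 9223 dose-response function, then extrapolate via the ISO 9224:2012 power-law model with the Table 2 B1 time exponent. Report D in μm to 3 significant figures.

D(12) = 1.34 μm

copper: f(T) = +0.126·(T−10) [T≤10 °C] = -2.6460
  Pd branch = 0.0053·Pd^0.26·e^(0.059·RH+f) = 0.0347 μm/a
  Sd branch = 0.01025·Sd^0.27·e^(0.036·RH+0.049·T) = 0.2215 μm/a
  sum: 0.0347 + 0.2215 → r_corr = 0.2562 μm/a
Power-law: D(12) = r_corr · 12^0.667
  D(12) = 0.2562 × 12^0.667 = 0.2562 × 5.246 = 1.344 μm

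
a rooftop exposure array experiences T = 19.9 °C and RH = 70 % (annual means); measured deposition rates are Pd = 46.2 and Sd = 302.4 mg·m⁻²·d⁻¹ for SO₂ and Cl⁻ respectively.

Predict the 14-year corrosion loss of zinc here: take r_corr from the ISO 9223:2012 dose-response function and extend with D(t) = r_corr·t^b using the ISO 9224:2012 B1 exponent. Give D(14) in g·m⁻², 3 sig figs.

zinc: f(T) = -0.071·(T−10) [T>10 °C] = -0.7029
  Pd branch = 0.0129·Pd^0.44·e^(0.046·RH+f) = 0.8634 μm/a
  Sd branch = 0.0175·Sd^0.57·e^(0.008·RH+0.085·T) = 4.313 μm/a
  sum: 0.8634 + 4.313 → r_corr = 5.176 μm/a
ISO 9224: D(t) = r_corr · t^b with b = 0.813 (zinc, B1)
  D(14) = 5.176 × 14^0.813 = 5.176 × 8.547 = 44.24 μm
  Mass loss = 44.24 μm × 7.14 g/cm³ = 315.9 g·m⁻²

D(14) = 316 g·m⁻²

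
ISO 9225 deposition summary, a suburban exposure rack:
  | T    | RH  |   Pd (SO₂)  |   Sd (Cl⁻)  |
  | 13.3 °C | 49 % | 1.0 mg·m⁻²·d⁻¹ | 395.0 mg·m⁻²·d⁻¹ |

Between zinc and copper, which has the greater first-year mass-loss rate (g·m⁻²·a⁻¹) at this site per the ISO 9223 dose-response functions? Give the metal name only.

zinc: f(T) = -0.071·(T−10) [T>10 °C] = -0.2343
  SO₂ term: 0.0129·1.0^0.44·exp(0.046·49-0.2343) = 0.09722
  Cl⁻ term: 0.0175·395.0^0.57·exp(0.008·49+0.085·13.3) = 2.423
  sum: 0.09722 + 2.423 → r_corr = 2.52 μm/a
  mass loss = 2.52 μm/a × 7.14 g/cm³ = 17.99 g·m⁻²·a⁻¹
copper: temperature factor f = -0.080·(3.3) = -0.2640
  Pd branch = 0.0053·Pd^0.26·e^(0.059·RH+f) = 0.07331 μm/a
  Sd branch = 0.01025·Sd^0.27·e^(0.036·RH+0.049·T) = 0.5767 μm/a
  r_corr = 0.07331 + 0.5767 = 0.65 μm/a
  mass loss = 0.65 μm/a × 8.96 g/cm³ = 5.824 g·m⁻²·a⁻¹
Ordering by g·m⁻²·a⁻¹: zinc (18) > copper (5.82)

zinc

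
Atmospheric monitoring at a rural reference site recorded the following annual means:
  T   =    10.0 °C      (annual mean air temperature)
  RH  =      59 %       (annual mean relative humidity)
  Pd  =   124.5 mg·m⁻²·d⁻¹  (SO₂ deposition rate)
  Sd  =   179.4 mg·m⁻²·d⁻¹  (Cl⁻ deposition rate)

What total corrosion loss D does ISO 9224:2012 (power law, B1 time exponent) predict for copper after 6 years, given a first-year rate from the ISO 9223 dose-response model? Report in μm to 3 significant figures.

D(6) = 3.87 μm

copper: T≤10 °C ⇒ hinge +0.126·(10.0−10) = +0.0000
  Pd branch = 0.0053·Pd^0.26·e^(0.059·RH+f) = 0.6037 μm/a
  Cl⁻ term: 0.01025·179.4^0.27·exp(0.036·59+0.049·10.0) = 0.5682
  sum: 0.6037 + 0.5682 → r_corr = 1.172 μm/a
Long-term exponent b (ISO 9224 Table 2, B1) = 0.667
  D(6) = 1.172 × 6^0.667 = 1.172 × 3.304 = 3.872 μm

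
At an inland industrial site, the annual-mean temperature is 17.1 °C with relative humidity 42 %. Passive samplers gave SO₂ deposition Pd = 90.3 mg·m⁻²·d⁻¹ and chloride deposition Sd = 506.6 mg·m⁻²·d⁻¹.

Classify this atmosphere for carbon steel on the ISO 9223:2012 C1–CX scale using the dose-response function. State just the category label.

carbon steel: T>10 °C ⇒ hinge -0.054·(17.1−10) = -0.3834
  SO₂ term: 1.77·90.3^0.52·exp(0.02·42-0.3834) = 29.06
  Sd branch = 0.102·Sd^0.62·e^(0.033·RH+0.04·T) = 38.41 μm/a
  r_corr = 29.06 + 38.41 = 67.47 μm/a
ISO 9223 Table 2 (carbon steel): 50 < 67.5 ≤ 80 μm/a ⇒ C4

C4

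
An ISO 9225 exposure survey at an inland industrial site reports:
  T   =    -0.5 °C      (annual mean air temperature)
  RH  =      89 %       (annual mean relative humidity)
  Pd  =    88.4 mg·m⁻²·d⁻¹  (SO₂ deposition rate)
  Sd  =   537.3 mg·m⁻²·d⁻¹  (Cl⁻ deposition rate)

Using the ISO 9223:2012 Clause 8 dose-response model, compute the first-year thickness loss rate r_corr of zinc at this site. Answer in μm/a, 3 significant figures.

zinc: T≤10 °C ⇒ hinge +0.038·(-0.5−10) = -0.3990
  Pd branch = 0.0129·Pd^0.44·e^(0.046·RH+f) = 3.73 μm/a
  Sd branch = 0.0175·Sd^0.57·e^(0.008·RH+0.085·T) = 1.23 μm/a
  r_corr = 3.73 + 1.23 = 4.961 μm/a

r_corr = 4.96 μm/a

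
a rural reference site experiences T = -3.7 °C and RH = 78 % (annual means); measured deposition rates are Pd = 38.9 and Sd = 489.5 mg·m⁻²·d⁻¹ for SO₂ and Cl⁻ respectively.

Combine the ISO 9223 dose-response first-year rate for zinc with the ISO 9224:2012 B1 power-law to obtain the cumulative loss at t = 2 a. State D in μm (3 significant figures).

zinc: T≤10 °C ⇒ hinge +0.038·(-3.7−10) = -0.5206
  sulphur-dioxide contribution → 1.388 μm/a
  chloride contribution → 0.814 μm/a
  total first-year rate 2.202 μm/a
ISO 9224: D(t) = r_corr · t^b with b = 0.813 (zinc, B1)
  D(2) = 2.202 × 2^0.813 = 2.202 × 1.757 = 3.868 μm

D(2) = 3.87 μm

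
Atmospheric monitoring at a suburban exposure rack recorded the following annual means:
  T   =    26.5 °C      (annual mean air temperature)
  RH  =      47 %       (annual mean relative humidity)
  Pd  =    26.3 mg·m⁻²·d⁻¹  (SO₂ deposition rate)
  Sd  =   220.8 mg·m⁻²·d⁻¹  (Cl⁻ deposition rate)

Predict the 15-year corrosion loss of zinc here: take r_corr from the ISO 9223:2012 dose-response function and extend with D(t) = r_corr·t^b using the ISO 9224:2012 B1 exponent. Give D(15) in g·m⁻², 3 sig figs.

zinc: temperature factor f = -0.071·(16.5) = -1.1715
  sulphur-dioxide contribution → 0.1464 μm/a
  chloride contribution → 5.256 μm/a
  ⇒ r_corr(zinc) = 5.402 μm/a
Power-law: D(15) = r_corr · 15^0.813
  D(15) = 5.402 × 15^0.813 = 5.402 × 9.04 = 48.84 μm
  Mass loss = 48.84 μm × 7.14 g/cm³ = 348.7 g·m⁻²

D(15) = 349 g·m⁻²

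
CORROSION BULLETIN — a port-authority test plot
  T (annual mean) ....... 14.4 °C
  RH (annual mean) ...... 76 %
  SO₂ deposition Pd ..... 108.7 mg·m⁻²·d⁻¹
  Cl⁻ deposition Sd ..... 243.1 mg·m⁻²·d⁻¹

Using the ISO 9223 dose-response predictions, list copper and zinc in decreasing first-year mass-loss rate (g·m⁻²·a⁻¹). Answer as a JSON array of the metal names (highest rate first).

["zinc", "copper"]

copper: f(T) = -0.080·(T−10) [T>10 °C] = -0.3520
  Pd branch = 0.0053·Pd^0.26·e^(0.059·RH+f) = 1.117 μm/a
  Sd branch = 0.01025·Sd^0.27·e^(0.036·RH+0.049·T) = 1.411 μm/a
  sum: 1.117 + 1.411 → r_corr = 2.528 μm/a
  mass loss = 2.528 μm/a × 8.96 g/cm³ = 22.66 g·m⁻²·a⁻¹
zinc: T>10 °C ⇒ hinge -0.071·(14.4−10) = -0.3124
  Pd branch = 0.0129·Pd^0.44·e^(0.046·RH+f) = 2.45 μm/a
  Cl⁻ term: 0.0175·243.1^0.57·exp(0.008·76+0.085·14.4) = 2.504
  r_corr = 2.45 + 2.504 = 4.954 μm/a
  mass loss = 4.954 μm/a × 7.14 g/cm³ = 35.37 g·m⁻²·a⁻¹
Ordering by g·m⁻²·a⁻¹: zinc (35.4) > copper (22.7)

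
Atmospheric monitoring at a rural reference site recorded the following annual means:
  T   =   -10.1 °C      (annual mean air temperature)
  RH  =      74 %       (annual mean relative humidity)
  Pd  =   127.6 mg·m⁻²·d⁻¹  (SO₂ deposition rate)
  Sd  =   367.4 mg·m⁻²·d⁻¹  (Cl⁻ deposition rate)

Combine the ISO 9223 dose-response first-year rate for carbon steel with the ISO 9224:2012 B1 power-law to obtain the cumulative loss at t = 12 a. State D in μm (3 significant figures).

D(12) = 129 μm

carbon steel: temperature factor f = +0.150·(-20.1) = -3.0150
  sulphur-dioxide contribution → 4.747 μm/a
  chloride contribution → 30.48 μm/a
  total first-year rate 35.23 μm/a
ISO 9224: D(t) = r_corr · t^b with b = 0.523 (carbon steel, B1)
  D(12) = 35.23 × 12^0.523 = 35.23 × 3.668 = 129.2 μm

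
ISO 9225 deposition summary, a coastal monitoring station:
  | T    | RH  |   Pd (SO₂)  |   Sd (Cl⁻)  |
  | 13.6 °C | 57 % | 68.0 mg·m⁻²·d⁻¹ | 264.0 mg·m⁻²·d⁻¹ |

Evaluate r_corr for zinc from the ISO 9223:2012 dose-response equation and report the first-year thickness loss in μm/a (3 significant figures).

zinc: T>10 °C ⇒ hinge -0.071·(13.6−10) = -0.2556
  Pd branch = 0.0129·Pd^0.44·e^(0.046·RH+f) = 0.8803 μm/a
  Sd branch = 0.0175·Sd^0.57·e^(0.008·RH+0.085·T) = 2.106 μm/a
  sum: 0.8803 + 2.106 → r_corr = 2.986 μm/a

r_corr = 2.99 μm/a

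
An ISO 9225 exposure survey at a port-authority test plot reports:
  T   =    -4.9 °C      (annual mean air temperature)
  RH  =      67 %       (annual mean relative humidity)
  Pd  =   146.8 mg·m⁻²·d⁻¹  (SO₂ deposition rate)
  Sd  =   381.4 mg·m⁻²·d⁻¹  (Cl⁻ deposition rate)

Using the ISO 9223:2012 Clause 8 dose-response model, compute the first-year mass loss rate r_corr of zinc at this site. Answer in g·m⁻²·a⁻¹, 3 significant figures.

r_corr = 14.4 g·m⁻²·a⁻¹

zinc: T≤10 °C ⇒ hinge +0.038·(-4.9−10) = -0.5662
  sulphur-dioxide contribution → 1.434 μm/a
  chloride contribution → 0.5839 μm/a
  total first-year rate 2.018 μm/a
Convert to mass loss: 2.018 μm/a × 7.14 g/cm³ = 14.41 g·m⁻²·a⁻¹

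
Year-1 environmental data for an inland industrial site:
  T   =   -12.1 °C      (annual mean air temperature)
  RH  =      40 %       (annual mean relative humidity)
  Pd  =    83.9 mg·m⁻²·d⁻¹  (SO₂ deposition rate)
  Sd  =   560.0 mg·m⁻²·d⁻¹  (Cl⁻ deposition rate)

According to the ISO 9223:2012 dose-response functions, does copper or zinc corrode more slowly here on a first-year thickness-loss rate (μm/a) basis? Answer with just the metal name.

copper: f(T) = +0.126·(T−10) [T≤10 °C] = -2.7846
  Pd branch = 0.0053·Pd^0.26·e^(0.059·RH+f) = 0.01097 μm/a
  Sd branch = 0.01025·Sd^0.27·e^(0.036·RH+0.049·T) = 0.132 μm/a
  sum: 0.01097 + 0.132 → r_corr = 0.143 μm/a
zinc: T≤10 °C ⇒ hinge +0.038·(-12.1−10) = -0.8398
  SO₂ term: 0.0129·83.9^0.44·exp(0.046·40-0.8398) = 0.2463
  Cl⁻ term: 0.0175·560.0^0.57·exp(0.008·40+0.085·-12.1) = 0.3175
  sum: 0.2463 + 0.3175 → r_corr = 0.5638 μm/a
Ordering by μm/a: zinc (0.564) > copper (0.143)

copper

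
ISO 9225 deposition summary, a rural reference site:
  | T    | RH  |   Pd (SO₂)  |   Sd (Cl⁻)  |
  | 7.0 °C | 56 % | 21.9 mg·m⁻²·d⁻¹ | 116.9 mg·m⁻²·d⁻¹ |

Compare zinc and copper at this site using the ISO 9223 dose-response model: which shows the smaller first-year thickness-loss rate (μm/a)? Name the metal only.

copper

zinc: f(T) = +0.038·(T−10) [T≤10 °C] = -0.1140
  sulphur-dioxide contribution → 0.5883 μm/a
  chloride contribution → 0.7493 μm/a
  ⇒ r_corr(zinc) = 1.338 μm/a
copper: T≤10 °C ⇒ hinge +0.126·(7.0−10) = -0.3780
  sulphur-dioxide contribution → 0.2206 μm/a
  chloride contribution → 0.3922 μm/a
  ⇒ r_corr(copper) = 0.6128 μm/a
Ordering by μm/a: zinc (1.34) > copper (0.613)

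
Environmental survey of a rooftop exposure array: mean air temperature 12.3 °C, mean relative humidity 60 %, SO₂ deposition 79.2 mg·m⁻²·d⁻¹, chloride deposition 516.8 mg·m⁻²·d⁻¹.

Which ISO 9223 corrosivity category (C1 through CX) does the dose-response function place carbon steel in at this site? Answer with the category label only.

carbon steel: T>10 °C ⇒ hinge -0.054·(12.3−10) = -0.1242
  SO₂ term: 1.77·79.2^0.52·exp(0.02·60-0.1242) = 50.41
  Sd branch = 0.102·Sd^0.62·e^(0.033·RH+0.04·T) = 58.13 μm/a
  r_corr = 50.41 + 58.13 = 108.5 μm/a
Category bounds: 80…200 μm/a bracket r_corr ⇒ C5

C5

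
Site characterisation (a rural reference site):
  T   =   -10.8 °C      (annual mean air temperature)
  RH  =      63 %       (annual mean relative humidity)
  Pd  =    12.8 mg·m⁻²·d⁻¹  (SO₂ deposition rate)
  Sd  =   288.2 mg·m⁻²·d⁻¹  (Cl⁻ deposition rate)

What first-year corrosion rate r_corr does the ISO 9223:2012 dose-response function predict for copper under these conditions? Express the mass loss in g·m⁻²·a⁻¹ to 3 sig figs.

copper: f(T) = +0.126·(T−10) [T≤10 °C] = -2.6208
  sulphur-dioxide contribution → 0.03078 μm/a
  chloride contribution → 0.2691 μm/a
  ⇒ r_corr(copper) = 0.2999 μm/a
Convert to mass loss: 0.2999 μm/a × 8.96 g/cm³ = 2.687 g·m⁻²·a⁻¹

r_corr = 2.69 g·m⁻²·a⁻¹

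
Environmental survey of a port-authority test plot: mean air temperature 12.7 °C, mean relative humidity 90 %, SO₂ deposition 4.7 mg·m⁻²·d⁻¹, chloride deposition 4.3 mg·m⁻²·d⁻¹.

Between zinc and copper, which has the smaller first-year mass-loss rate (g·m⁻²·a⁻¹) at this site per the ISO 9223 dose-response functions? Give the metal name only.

zinc

zinc: temperature factor f = -0.071·(2.7) = -0.1917
  Pd branch = 0.0129·Pd^0.44·e^(0.046·RH+f) = 1.321 μm/a
  Sd branch = 0.0175·Sd^0.57·e^(0.008·RH+0.085·T) = 0.243 μm/a
  r_corr = 1.321 + 0.243 = 1.564 μm/a
  mass loss = 1.564 μm/a × 7.14 g/cm³ = 11.17 g·m⁻²·a⁻¹
copper: f(T) = -0.080·(T−10) [T>10 °C] = -0.2160
  Pd branch = 0.0053·Pd^0.26·e^(0.059·RH+f) = 1.292 μm/a
  Sd branch = 0.01025·Sd^0.27·e^(0.036·RH+0.049·T) = 0.723 μm/a
  r_corr = 1.292 + 0.723 = 2.015 μm/a
  mass loss = 2.015 μm/a × 8.96 g/cm³ = 18.06 g·m⁻²·a⁻¹
Ordering by g·m⁻²·a⁻¹: copper (18.1) > zinc (11.2)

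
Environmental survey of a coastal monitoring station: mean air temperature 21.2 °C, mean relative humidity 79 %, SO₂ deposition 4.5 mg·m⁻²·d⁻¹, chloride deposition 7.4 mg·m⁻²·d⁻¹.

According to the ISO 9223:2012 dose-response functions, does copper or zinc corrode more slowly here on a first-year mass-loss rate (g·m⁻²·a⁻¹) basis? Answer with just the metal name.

zinc

copper: f(T) = -0.080·(T−10) [T>10 °C] = -0.8960
  SO₂ term: 0.0053·4.5^0.26·exp(0.059·79-0.8960) = 0.3382
  Sd branch = 0.01025·Sd^0.27·e^(0.036·RH+0.049·T) = 0.8545 μm/a
  sum: 0.3382 + 0.8545 → r_corr = 1.193 μm/a
  mass loss = 1.193 μm/a × 8.96 g/cm³ = 10.69 g·m⁻²·a⁻¹
zinc: f(T) = -0.071·(T−10) [T>10 °C] = -0.7952
  Pd branch = 0.0129·Pd^0.44·e^(0.046·RH+f) = 0.4274 μm/a
  Cl⁻ term: 0.0175·7.4^0.57·exp(0.008·79+0.085·21.2) = 0.6246
  r_corr = 0.4274 + 0.6246 = 1.052 μm/a
  mass loss = 1.052 μm/a × 7.14 g/cm³ = 7.511 g·m⁻²·a⁻¹
Ordering by g·m⁻²·a⁻¹: copper (10.7) > zinc (7.51)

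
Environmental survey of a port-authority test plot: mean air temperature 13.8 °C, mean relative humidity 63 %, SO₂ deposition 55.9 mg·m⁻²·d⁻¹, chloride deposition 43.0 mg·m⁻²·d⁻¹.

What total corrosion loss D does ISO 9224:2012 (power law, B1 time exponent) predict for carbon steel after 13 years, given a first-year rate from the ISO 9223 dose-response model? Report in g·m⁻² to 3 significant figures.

D(13) = 1.67e+03 g·m⁻²

carbon steel: f(T) = -0.054·(T−10) [T>10 °C] = -0.2052
  Pd branch = 1.77·Pd^0.52·e^(0.02·RH+f) = 41.18 μm/a
  Sd branch = 0.102·Sd^0.62·e^(0.033·RH+0.04·T) = 14.59 μm/a
  sum: 41.18 + 14.59 → r_corr = 55.77 μm/a
Long-term exponent b (ISO 9224 Table 2, B1) = 0.523
  D(13) = 55.77 × 13^0.523 = 55.77 × 3.825 = 213.3 μm
  Mass loss = 213.3 μm × 7.85 g/cm³ = 1674 g·m⁻²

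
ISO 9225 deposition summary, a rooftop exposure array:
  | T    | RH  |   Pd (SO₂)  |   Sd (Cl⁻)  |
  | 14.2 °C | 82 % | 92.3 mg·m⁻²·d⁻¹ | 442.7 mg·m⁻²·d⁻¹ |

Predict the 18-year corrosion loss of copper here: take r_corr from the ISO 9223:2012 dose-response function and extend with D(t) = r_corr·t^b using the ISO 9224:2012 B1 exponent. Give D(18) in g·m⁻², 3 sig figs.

D(18) = 221 g·m⁻²

copper: f(T) = -0.080·(T−10) [T>10 °C] = -0.3360
  sulphur-dioxide contribution → 1.55 μm/a
  chloride contribution → 2.039 μm/a
  ⇒ r_corr(copper) = 3.589 μm/a
ISO 9224: D(t) = r_corr · t^b with b = 0.667 (copper, B1)
  D(18) = 3.589 × 18^0.667 = 3.589 × 6.875 = 24.68 μm
  Mass loss = 24.68 μm × 8.96 g/cm³ = 221.1 g·m⁻²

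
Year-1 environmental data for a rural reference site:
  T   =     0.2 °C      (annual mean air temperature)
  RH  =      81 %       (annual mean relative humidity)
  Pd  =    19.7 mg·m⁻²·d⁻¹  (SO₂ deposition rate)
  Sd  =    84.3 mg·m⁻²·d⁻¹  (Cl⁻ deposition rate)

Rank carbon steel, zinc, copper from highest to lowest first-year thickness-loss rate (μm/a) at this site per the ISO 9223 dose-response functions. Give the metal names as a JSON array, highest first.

carbon steel: T≤10 °C ⇒ hinge +0.150·(0.2−10) = -1.4700
  sulphur-dioxide contribution → 9.688 μm/a
  chloride contribution → 23.28 μm/a
  total first-year rate 32.97 μm/a
zinc: temperature factor f = +0.038·(-9.8) = -0.3724
  sulphur-dioxide contribution → 1.37 μm/a
  chloride contribution → 0.4262 μm/a
  total first-year rate 1.796 μm/a
copper: f(T) = +0.126·(T−10) [T≤10 °C] = -1.2348
  sulphur-dioxide contribution → 0.3982 μm/a
  chloride contribution → 0.6329 μm/a
  ⇒ r_corr(copper) = 1.031 μm/a
Ordering by μm/a: carbon steel (33) > zinc (1.8) > copper (1.03)

["carbon steel", "zinc", "copper"]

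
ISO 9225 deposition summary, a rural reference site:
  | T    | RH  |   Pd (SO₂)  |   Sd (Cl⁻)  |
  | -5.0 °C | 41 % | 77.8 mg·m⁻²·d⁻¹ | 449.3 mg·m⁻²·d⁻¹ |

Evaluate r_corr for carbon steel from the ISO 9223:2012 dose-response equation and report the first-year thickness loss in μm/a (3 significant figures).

carbon steel: f(T) = +0.150·(T−10) [T≤10 °C] = -2.2500
  sulphur-dioxide contribution → 4.076 μm/a
  chloride contribution → 14.25 μm/a
  ⇒ r_corr(carbon steel) = 18.33 μm/a

r_corr = 18.3 μm/a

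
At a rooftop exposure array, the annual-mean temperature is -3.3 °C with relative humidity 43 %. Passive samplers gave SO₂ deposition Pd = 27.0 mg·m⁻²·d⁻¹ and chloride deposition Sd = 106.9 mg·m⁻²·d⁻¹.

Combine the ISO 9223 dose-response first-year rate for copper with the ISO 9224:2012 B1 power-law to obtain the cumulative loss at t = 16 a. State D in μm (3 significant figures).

copper: T≤10 °C ⇒ hinge +0.126·(-3.3−10) = -1.6758
  sulphur-dioxide contribution → 0.02954 μm/a
  chloride contribution → 0.1447 μm/a
  total first-year rate 0.1743 μm/a
Long-term exponent b (ISO 9224 Table 2, B1) = 0.667
  D(16) = 0.1743 × 16^0.667 = 0.1743 × 6.355 = 1.108 μm

D(16) = 1.11 μm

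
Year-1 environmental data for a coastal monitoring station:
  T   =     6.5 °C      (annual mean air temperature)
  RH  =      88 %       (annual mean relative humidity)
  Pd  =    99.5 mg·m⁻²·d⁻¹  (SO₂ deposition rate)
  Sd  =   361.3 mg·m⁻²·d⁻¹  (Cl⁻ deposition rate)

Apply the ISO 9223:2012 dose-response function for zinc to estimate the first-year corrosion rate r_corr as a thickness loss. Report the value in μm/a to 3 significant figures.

r_corr = 6.66 μm/a

zinc: f(T) = +0.038·(T−10) [T≤10 °C] = -0.1330
  sulphur-dioxide contribution → 4.897 μm/a
  chloride contribution → 1.765 μm/a
  ⇒ r_corr(zinc) = 6.661 μm/a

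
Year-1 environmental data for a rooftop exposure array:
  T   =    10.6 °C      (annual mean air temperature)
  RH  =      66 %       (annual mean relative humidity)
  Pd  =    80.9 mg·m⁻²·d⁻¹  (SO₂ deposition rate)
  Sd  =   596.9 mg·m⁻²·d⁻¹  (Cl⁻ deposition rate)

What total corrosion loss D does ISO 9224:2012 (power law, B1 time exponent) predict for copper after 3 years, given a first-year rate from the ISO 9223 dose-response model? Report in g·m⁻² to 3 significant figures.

copper: T>10 °C ⇒ hinge -0.080·(10.6−10) = -0.0480
  SO₂ term: 0.0053·80.9^0.26·exp(0.059·66-0.0480) = 0.7774
  Cl⁻ term: 0.01025·596.9^0.27·exp(0.036·66+0.049·10.6) = 1.042
  sum: 0.7774 + 1.042 → r_corr = 1.819 μm/a
Power-law: D(3) = r_corr · 3^0.667
  D(3) = 1.819 × 3^0.667 = 1.819 × 2.081 = 3.785 μm
  Mass loss = 3.785 μm × 8.96 g/cm³ = 33.91 g·m⁻²

D(3) = 33.9 g·m⁻²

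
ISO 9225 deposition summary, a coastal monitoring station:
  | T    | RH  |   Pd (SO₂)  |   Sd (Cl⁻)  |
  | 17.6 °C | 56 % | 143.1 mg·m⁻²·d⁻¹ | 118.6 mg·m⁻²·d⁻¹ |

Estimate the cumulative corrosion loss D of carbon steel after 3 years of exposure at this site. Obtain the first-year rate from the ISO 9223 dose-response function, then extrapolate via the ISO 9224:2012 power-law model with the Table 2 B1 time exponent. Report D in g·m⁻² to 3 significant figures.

carbon steel: f(T) = -0.054·(T−10) [T>10 °C] = -0.4104
  SO₂ term: 1.77·143.1^0.52·exp(0.02·56-0.4104) = 47.54
  Cl⁻ term: 0.102·118.6^0.62·exp(0.033·56+0.04·17.6) = 25.28
  r_corr = 47.54 + 25.28 = 72.83 μm/a
Long-term exponent b (ISO 9224 Table 2, B1) = 0.523
  D(3) = 72.83 × 3^0.523 = 72.83 × 1.776 = 129.4 μm
  Mass loss = 129.4 μm × 7.85 g/cm³ = 1016 g·m⁻²

D(3) = 1.02e+03 g·m⁻²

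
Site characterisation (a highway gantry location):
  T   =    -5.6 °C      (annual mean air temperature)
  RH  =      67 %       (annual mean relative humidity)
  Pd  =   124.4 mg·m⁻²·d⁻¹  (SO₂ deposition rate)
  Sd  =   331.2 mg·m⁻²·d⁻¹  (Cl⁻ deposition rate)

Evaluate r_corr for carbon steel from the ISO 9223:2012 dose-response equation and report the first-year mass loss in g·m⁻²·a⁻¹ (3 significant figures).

carbon steel: T≤10 °C ⇒ hinge +0.150·(-5.6−10) = -2.3400
  Pd branch = 1.77·Pd^0.52·e^(0.02·RH+f) = 7.998 μm/a
  Sd branch = 0.102·Sd^0.62·e^(0.033·RH+0.04·T) = 27.16 μm/a
  r_corr = 7.998 + 27.16 = 35.16 μm/a
Convert to mass loss: 35.16 μm/a × 7.85 g/cm³ = 276 g·m⁻²·a⁻¹

r_corr = 276 g·m⁻²·a⁻¹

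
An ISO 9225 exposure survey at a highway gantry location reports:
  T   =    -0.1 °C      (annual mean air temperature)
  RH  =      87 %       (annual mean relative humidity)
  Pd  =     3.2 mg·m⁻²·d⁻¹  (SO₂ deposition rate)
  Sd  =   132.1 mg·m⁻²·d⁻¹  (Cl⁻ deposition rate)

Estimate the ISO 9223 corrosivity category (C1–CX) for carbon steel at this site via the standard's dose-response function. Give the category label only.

carbon steel: f(T) = +0.150·(T−10) [T≤10 °C] = -1.5150
  Pd branch = 1.77·Pd^0.52·e^(0.02·RH+f) = 4.059 μm/a
  Cl⁻ term: 0.102·132.1^0.62·exp(0.033·87+0.04·-0.1) = 37.04
  sum: 4.059 + 37.04 → r_corr = 41.1 μm/a
Category bounds: 25…50 μm/a bracket r_corr ⇒ C3

C3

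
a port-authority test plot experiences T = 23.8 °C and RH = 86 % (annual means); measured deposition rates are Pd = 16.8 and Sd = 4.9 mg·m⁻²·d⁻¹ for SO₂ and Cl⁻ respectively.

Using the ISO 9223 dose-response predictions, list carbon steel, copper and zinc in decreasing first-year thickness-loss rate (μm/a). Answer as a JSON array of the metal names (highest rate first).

carbon steel: temperature factor f = -0.054·(13.8) = -0.7452
  sulphur-dioxide contribution → 20.35 μm/a
  chloride contribution → 12.09 μm/a
  total first-year rate 32.44 μm/a
copper: temperature factor f = -0.080·(13.8) = -1.1040
  sulphur-dioxide contribution → 0.5848 μm/a
  chloride contribution → 1.117 μm/a
  ⇒ r_corr(copper) = 1.702 μm/a
zinc: temperature factor f = -0.071·(13.8) = -0.9798
  sulphur-dioxide contribution → 0.8755 μm/a
  chloride contribution → 0.6514 μm/a
  total first-year rate 1.527 μm/a
Ordering by μm/a: carbon steel (32.4) > copper (1.7) > zinc (1.53)

["carbon steel", "copper", "zinc"]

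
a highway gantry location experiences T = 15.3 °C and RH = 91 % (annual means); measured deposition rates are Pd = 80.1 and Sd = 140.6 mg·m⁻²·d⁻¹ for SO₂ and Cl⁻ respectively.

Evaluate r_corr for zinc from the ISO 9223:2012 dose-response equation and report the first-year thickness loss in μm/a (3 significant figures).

zinc: f(T) = -0.071·(T−10) [T>10 °C] = -0.3763
  sulphur-dioxide contribution → 4.006 μm/a
  chloride contribution → 2.23 μm/a
  total first-year rate 6.236 μm/a

r_corr = 6.24 μm/a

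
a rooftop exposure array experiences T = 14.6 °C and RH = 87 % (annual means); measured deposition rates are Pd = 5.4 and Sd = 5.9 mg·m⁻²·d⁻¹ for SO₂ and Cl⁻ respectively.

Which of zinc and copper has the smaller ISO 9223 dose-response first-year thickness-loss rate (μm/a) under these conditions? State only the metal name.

zinc: f(T) = -0.071·(T−10) [T>10 °C] = -0.3266
  sulphur-dioxide contribution → 1.069 μm/a
  chloride contribution → 0.3339 μm/a
  ⇒ r_corr(zinc) = 1.403 μm/a
copper: f(T) = -0.080·(T−10) [T>10 °C] = -0.3680
  sulphur-dioxide contribution → 0.9641 μm/a
  chloride contribution → 0.7758 μm/a
  total first-year rate 1.74 μm/a
Ordering by μm/a: copper (1.74) > zinc (1.4)

zinc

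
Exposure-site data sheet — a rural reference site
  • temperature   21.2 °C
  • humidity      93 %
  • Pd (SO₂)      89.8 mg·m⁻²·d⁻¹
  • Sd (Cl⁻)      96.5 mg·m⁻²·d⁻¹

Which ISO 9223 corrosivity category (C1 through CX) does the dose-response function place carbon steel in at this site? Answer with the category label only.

C5

carbon steel: f(T) = -0.054·(T−10) [T>10 °C] = -0.6048
  SO₂ term: 1.77·89.8^0.52·exp(0.02·93-0.6048) = 64.39
  Sd branch = 0.102·Sd^0.62·e^(0.033·RH+0.04·T) = 87.12 μm/a
  sum: 64.39 + 87.12 → r_corr = 151.5 μm/a
ISO 9223 Table 2 (carbon steel): 80 < 152 ≤ 200 μm/a ⇒ C5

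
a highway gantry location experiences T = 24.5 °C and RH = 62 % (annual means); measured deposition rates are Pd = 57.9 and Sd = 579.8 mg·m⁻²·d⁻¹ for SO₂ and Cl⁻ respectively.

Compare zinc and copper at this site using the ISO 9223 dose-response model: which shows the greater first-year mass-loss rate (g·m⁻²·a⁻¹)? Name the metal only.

zinc: f(T) = -0.071·(T−10) [T>10 °C] = -1.0295
  SO₂ term: 0.0129·57.9^0.44·exp(0.046·62-1.0295) = 0.4761
  Sd branch = 0.0175·Sd^0.57·e^(0.008·RH+0.085·T) = 8.668 μm/a
  r_corr = 0.4761 + 8.668 = 9.144 μm/a
  mass loss = 9.144 μm/a × 7.14 g/cm³ = 65.29 g·m⁻²·a⁻¹
copper: T>10 °C ⇒ hinge -0.080·(24.5−10) = -1.1600
  SO₂ term: 0.0053·57.9^0.26·exp(0.059·62-1.1600) = 0.1851
  Cl⁻ term: 0.01025·579.8^0.27·exp(0.036·62+0.049·24.5) = 1.768
  r_corr = 0.1851 + 1.768 = 1.953 μm/a
  mass loss = 1.953 μm/a × 8.96 g/cm³ = 17.5 g·m⁻²·a⁻¹
Ordering by g·m⁻²·a⁻¹: zinc (65.3) > copper (17.5)

zinc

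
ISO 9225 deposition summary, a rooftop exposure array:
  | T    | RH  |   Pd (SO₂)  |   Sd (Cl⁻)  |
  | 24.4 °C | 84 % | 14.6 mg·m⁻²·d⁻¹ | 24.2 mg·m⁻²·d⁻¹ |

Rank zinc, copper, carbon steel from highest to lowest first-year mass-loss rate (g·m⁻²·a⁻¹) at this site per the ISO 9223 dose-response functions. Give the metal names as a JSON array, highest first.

["carbon steel", "copper", "zinc"]

zinc: T>10 °C ⇒ hinge -0.071·(24.4−10) = -1.0224
  SO₂ term: 0.0129·14.6^0.44·exp(0.046·84-1.0224) = 0.7194
  Sd branch = 0.0175·Sd^0.57·e^(0.008·RH+0.085·T) = 1.676 μm/a
  r_corr = 0.7194 + 1.676 = 2.396 μm/a
  mass loss = 2.396 μm/a × 7.14 g/cm³ = 17.11 g·m⁻²·a⁻¹
copper: temperature factor f = -0.080·(14.4) = -1.1520
  SO₂ term: 0.0053·14.6^0.26·exp(0.059·84-1.1520) = 0.4776
  Cl⁻ term: 0.01025·24.2^0.27·exp(0.036·84+0.049·24.4) = 1.648
  r_corr = 0.4776 + 1.648 = 2.125 μm/a
  mass loss = 2.125 μm/a × 8.96 g/cm³ = 19.04 g·m⁻²·a⁻¹
carbon steel: f(T) = -0.054·(T−10) [T>10 °C] = -0.7776
  SO₂ term: 1.77·14.6^0.52·exp(0.02·84-0.7776) = 17.59
  Sd branch = 0.102·Sd^0.62·e^(0.033·RH+0.04·T) = 31.21 μm/a
  r_corr = 17.59 + 31.21 = 48.8 μm/a
  mass loss = 48.8 μm/a × 7.85 g/cm³ = 383.1 g·m⁻²·a⁻¹
Ordering by g·m⁻²·a⁻¹: carbon steel (383) > copper (19) > zinc (17.1)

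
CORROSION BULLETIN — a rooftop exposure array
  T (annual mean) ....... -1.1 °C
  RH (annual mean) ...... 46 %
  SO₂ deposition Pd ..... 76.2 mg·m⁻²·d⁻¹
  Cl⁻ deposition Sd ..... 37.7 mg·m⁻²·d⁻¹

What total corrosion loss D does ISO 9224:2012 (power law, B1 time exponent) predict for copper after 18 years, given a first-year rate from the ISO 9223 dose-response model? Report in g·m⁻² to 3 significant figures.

copper: f(T) = +0.126·(T−10) [T≤10 °C] = -1.3986
  sulphur-dioxide contribution → 0.06093 μm/a
  chloride contribution → 0.1356 μm/a
  total first-year rate 0.1965 μm/a
Power-law: D(18) = r_corr · 18^0.667
  D(18) = 0.1965 × 18^0.667 = 0.1965 × 6.875 = 1.351 μm
  Mass loss = 1.351 μm × 8.96 g/cm³ = 12.1 g·m⁻²

D(18) = 12.1 g·m⁻²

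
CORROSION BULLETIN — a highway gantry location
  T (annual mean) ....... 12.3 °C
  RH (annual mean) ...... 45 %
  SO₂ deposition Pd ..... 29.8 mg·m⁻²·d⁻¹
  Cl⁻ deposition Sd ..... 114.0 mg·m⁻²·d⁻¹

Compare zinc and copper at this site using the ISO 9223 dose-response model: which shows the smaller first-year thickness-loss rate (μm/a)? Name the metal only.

copper

zinc: T>10 °C ⇒ hinge -0.071·(12.3−10) = -0.1633
  Pd branch = 0.0129·Pd^0.44·e^(0.046·RH+f) = 0.3866 μm/a
  Sd branch = 0.0175·Sd^0.57·e^(0.008·RH+0.085·T) = 1.061 μm/a
  sum: 0.3866 + 1.061 → r_corr = 1.448 μm/a
copper: T>10 °C ⇒ hinge -0.080·(12.3−10) = -0.1840
  Pd branch = 0.0053·Pd^0.26·e^(0.059·RH+f) = 0.1516 μm/a
  Cl⁻ term: 0.01025·114.0^0.27·exp(0.036·45+0.049·12.3) = 0.3399
  sum: 0.1516 + 0.3399 → r_corr = 0.4915 μm/a
Ordering by μm/a: zinc (1.45) > copper (0.492)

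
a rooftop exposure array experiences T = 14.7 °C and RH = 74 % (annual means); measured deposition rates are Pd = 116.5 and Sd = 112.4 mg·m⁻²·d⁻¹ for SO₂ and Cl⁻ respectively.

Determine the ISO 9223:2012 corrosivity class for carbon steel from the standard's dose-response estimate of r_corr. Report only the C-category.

C5

carbon steel: T>10 °C ⇒ hinge -0.054·(14.7−10) = -0.2538
  Pd branch = 1.77·Pd^0.52·e^(0.02·RH+f) = 71.61 μm/a
  Cl⁻ term: 0.102·112.4^0.62·exp(0.033·74+0.04·14.7) = 39.44
  sum: 71.61 + 39.44 → r_corr = 111.1 μm/a
ISO 9223 Table 2 (carbon steel): 80 < 111 ≤ 200 μm/a ⇒ C5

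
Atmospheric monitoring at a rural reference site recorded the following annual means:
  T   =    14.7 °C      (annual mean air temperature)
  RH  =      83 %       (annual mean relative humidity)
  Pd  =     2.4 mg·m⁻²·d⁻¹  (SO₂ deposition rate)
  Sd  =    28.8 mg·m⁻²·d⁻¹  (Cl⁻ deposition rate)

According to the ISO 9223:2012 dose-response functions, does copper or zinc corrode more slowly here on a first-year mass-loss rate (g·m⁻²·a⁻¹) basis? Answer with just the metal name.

copper: temperature factor f = -0.080·(4.7) = -0.3760
  SO₂ term: 0.0053·2.4^0.26·exp(0.059·83-0.3760) = 0.6118
  Cl⁻ term: 0.01025·28.8^0.27·exp(0.036·83+0.049·14.7) = 1.036
  sum: 0.6118 + 1.036 → r_corr = 1.648 μm/a
  mass loss = 1.648 μm/a × 8.96 g/cm³ = 14.76 g·m⁻²·a⁻¹
zinc: T>10 °C ⇒ hinge -0.071·(14.7−10) = -0.3337
  Pd branch = 0.0129·Pd^0.44·e^(0.046·RH+f) = 0.6182 μm/a
  Sd branch = 0.0175·Sd^0.57·e^(0.008·RH+0.085·T) = 0.8052 μm/a
  sum: 0.6182 + 0.8052 → r_corr = 1.423 μm/a
  mass loss = 1.423 μm/a × 7.14 g/cm³ = 10.16 g·m⁻²·a⁻¹
Ordering by g·m⁻²·a⁻¹: copper (14.8) > zinc (10.2)

zinc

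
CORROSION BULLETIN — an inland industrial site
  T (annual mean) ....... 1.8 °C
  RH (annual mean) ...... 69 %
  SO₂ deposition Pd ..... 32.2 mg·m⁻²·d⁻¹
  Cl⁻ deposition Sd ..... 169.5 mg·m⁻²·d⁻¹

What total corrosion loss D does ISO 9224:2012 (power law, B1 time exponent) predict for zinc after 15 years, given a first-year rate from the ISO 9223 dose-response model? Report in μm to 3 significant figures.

zinc: T≤10 °C ⇒ hinge +0.038·(1.8−10) = -0.3116
  Pd branch = 0.0129·Pd^0.44·e^(0.046·RH+f) = 1.04 μm/a
  Sd branch = 0.0175·Sd^0.57·e^(0.008·RH+0.085·T) = 0.6605 μm/a
  sum: 1.04 + 0.6605 → r_corr = 1.701 μm/a
ISO 9224: D(t) = r_corr · t^b with b = 0.813 (zinc, B1)
  D(15) = 1.701 × 15^0.813 = 1.701 × 9.04 = 15.37 μm

D(15) = 15.4 μm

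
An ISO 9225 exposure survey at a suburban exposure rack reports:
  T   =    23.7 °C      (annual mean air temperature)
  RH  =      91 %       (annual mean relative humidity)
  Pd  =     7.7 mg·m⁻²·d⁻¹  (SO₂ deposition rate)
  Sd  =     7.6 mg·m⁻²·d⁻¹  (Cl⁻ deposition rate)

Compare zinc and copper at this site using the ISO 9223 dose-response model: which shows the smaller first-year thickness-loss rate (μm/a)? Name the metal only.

zinc

zinc: f(T) = -0.071·(T−10) [T>10 °C] = -0.9727
  sulphur-dioxide contribution → 0.7873 μm/a
  chloride contribution → 0.8633 μm/a
  ⇒ r_corr(zinc) = 1.651 μm/a
copper: T>10 °C ⇒ hinge -0.080·(23.7−10) = -1.0960
  sulphur-dioxide contribution → 0.6464 μm/a
  chloride contribution → 1.498 μm/a
  ⇒ r_corr(copper) = 2.145 μm/a
Ordering by μm/a: copper (2.14) > zinc (1.65)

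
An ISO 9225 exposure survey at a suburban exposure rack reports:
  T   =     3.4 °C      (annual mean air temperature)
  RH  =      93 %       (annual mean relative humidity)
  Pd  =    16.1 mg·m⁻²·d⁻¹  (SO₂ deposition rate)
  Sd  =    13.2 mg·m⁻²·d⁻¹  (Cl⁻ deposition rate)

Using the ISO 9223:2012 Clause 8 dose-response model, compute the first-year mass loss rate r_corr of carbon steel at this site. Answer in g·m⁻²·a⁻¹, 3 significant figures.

carbon steel: f(T) = +0.150·(T−10) [T≤10 °C] = -0.9900
  Pd branch = 1.77·Pd^0.52·e^(0.02·RH+f) = 17.92 μm/a
  Cl⁻ term: 0.102·13.2^0.62·exp(0.033·93+0.04·3.4) = 12.45
  sum: 17.92 + 12.45 → r_corr = 30.37 μm/a
Convert to mass loss: 30.37 μm/a × 7.85 g/cm³ = 238.4 g·m⁻²·a⁻¹

r_corr = 238 g·m⁻²·a⁻¹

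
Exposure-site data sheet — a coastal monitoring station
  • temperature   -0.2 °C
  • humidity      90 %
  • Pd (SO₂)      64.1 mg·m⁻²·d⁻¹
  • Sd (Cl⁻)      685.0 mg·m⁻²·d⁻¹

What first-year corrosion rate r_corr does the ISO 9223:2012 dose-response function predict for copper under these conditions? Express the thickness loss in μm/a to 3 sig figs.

copper: temperature factor f = +0.126·(-10.2) = -1.2852
  Pd branch = 0.0053·Pd^0.26·e^(0.059·RH+f) = 0.875 μm/a
  Sd branch = 0.01025·Sd^0.27·e^(0.036·RH+0.049·T) = 1.511 μm/a
  sum: 0.875 + 1.511 → r_corr = 2.386 μm/a

r_corr = 2.39 μm/a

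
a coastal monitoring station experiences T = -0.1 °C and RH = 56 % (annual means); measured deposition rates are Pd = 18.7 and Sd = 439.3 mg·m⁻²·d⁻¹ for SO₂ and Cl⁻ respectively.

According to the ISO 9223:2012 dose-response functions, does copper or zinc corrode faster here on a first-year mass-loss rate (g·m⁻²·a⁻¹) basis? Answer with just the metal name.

copper: temperature factor f = +0.126·(-10.1) = -1.2726
  SO₂ term: 0.0053·18.7^0.26·exp(0.059·56-1.2726) = 0.08653
  Sd branch = 0.01025·Sd^0.27·e^(0.036·RH+0.049·T) = 0.396 μm/a
  r_corr = 0.08653 + 0.396 = 0.4825 μm/a
  mass loss = 0.4825 μm/a × 8.96 g/cm³ = 4.323 g·m⁻²·a⁻¹
zinc: temperature factor f = +0.038·(-10.1) = -0.3838
  Pd branch = 0.0129·Pd^0.44·e^(0.046·RH+f) = 0.419 μm/a
  Cl⁻ term: 0.0175·439.3^0.57·exp(0.008·56+0.085·-0.1) = 0.8715
  r_corr = 0.419 + 0.8715 = 1.291 μm/a
  mass loss = 1.291 μm/a × 7.14 g/cm³ = 9.215 g·m⁻²·a⁻¹
Ordering by g·m⁻²·a⁻¹: zinc (9.21) > copper (4.32)

zinc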